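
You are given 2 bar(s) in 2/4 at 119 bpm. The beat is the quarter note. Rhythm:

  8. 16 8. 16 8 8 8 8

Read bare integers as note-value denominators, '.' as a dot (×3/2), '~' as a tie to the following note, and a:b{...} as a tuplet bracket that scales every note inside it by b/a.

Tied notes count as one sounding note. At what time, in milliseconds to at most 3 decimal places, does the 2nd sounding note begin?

note 2 onset = 3/4b = 378.151ms

1. 0.0ms @ 0 + 378.151ms (3/4)
2. 378.151ms @ 3/4 + 126.05ms (1/4)
3. 504.202ms @ 1 + 378.151ms (3/4)
4. 882.353ms @ 7/4 + 126.05ms (1/4)
5. 1008.403ms @ 2 + 252.101ms (1/2)
6. 1260.504ms @ 5/2 + 252.101ms (1/2)
7. 1512.605ms @ 3 + 252.101ms (1/2)
8. 1764.706ms @ 7/2 + 252.101ms (1/2)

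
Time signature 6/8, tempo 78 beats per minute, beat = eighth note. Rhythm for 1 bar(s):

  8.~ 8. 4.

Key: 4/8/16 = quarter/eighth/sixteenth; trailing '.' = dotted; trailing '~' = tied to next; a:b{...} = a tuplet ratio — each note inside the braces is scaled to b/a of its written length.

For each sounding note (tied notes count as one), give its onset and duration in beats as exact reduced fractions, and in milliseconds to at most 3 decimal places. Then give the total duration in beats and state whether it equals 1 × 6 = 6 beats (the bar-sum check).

1) 0.0ms=0b +2307.692ms=3b
2) 2307.692ms=3b +2307.692ms=3b
Σ=6b of 6 (78bpm 6/8) — PASS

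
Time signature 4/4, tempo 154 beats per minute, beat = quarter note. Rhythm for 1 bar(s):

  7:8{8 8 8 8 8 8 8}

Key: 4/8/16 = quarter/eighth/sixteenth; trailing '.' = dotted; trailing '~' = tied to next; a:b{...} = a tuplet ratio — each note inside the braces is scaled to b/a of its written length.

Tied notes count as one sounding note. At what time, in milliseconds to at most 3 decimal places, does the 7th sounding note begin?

note 7 onset = 24/7b = 1335.807ms

1. 0.0ms @ 0 + 222.635ms (4/7)
2. 222.635ms @ 4/7 + 222.635ms (4/7)
3. 445.269ms @ 8/7 + 222.635ms (4/7)
4. 667.904ms @ 12/7 + 222.635ms (4/7)
5. 890.538ms @ 16/7 + 222.635ms (4/7)
6. 1113.173ms @ 20/7 + 222.635ms (4/7)
7. 1335.807ms @ 24/7 + 222.635ms (4/7)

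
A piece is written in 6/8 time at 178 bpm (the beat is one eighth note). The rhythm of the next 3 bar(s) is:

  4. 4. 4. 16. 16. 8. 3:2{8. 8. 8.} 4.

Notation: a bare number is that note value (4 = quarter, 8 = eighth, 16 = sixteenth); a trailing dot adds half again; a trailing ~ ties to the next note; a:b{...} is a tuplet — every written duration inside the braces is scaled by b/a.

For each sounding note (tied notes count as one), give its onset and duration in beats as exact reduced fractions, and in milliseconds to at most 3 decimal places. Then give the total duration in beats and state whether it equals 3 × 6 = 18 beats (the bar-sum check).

1) 0.0ms=0b +1011.236ms=3b
2) 1011.236ms=3b +1011.236ms=3b
3) 2022.472ms=6b +1011.236ms=3b
4) 3033.708ms=9b +252.809ms=3/4b
5) 3286.517ms=39/4b +252.809ms=3/4b
6) 3539.326ms=21/2b +505.618ms=3/2b
7) 4044.944ms=12b +337.079ms=1b
8) 4382.022ms=13b +337.079ms=1b
9) 4719.101ms=14b +337.079ms=1b
10) 5056.18ms=15b +1011.236ms=3b
Σ=18b of 18 (178bpm 6/8) — PASS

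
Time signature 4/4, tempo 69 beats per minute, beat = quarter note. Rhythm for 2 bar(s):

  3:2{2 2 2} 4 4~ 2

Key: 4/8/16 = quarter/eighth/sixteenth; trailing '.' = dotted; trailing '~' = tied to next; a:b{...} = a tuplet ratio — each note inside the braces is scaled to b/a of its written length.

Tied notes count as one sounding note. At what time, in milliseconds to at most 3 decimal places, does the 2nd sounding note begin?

1. 0.0ms @ 0 + 1159.42ms (4/3)
2. 1159.42ms @ 4/3 + 1159.42ms (4/3)
3. 2318.841ms @ 8/3 + 1159.42ms (4/3)
4. 3478.261ms @ 4 + 869.565ms (1)
5. 4347.826ms @ 5 + 2608.696ms (3)

note 2 onset = 4/3b = 1159.42ms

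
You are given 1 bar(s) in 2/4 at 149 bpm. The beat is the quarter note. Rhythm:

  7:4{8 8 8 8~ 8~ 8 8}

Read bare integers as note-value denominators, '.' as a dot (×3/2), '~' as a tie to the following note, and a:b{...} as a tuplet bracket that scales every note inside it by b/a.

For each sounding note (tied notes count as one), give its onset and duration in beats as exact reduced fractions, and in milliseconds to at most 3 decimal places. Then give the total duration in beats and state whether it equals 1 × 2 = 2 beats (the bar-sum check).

1) 0.0ms=0b +115.053ms=2/7b
2) 115.053ms=2/7b +115.053ms=2/7b
3) 230.105ms=4/7b +115.053ms=2/7b
4) 345.158ms=6/7b +345.158ms=6/7b
5) 690.316ms=12/7b +115.053ms=2/7b
Σ=2b of 2 (149bpm 2/4) — PASS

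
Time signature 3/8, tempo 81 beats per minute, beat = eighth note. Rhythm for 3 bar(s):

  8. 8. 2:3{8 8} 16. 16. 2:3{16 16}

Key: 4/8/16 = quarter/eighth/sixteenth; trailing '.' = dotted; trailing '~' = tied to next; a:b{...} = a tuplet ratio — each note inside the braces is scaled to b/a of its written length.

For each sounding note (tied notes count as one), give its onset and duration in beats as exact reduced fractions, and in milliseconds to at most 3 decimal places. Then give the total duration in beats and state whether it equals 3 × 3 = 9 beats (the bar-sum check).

1) 0.0ms=0b +1111.111ms=3/2b
2) 1111.111ms=3/2b +1111.111ms=3/2b
3) 2222.222ms=3b +1111.111ms=3/2b
4) 3333.333ms=9/2b +1111.111ms=3/2b
5) 4444.444ms=6b +555.556ms=3/4b
6) 5000.0ms=27/4b +555.556ms=3/4b
7) 5555.556ms=15/2b +555.556ms=3/4b
8) 6111.111ms=33/4b +555.556ms=3/4b
Σ=9b of 9 (81bpm 3/8) — PASS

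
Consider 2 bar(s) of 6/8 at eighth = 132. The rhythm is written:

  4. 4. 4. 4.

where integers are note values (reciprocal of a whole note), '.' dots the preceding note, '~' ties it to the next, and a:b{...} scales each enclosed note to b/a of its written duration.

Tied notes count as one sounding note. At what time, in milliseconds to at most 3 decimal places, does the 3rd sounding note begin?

1. 0.0ms @ 0 + 1363.636ms (3)
2. 1363.636ms @ 3 + 1363.636ms (3)
3. 2727.273ms @ 6 + 1363.636ms (3)
4. 4090.909ms @ 9 + 1363.636ms (3)

note 3 onset = 6b = 2727.273ms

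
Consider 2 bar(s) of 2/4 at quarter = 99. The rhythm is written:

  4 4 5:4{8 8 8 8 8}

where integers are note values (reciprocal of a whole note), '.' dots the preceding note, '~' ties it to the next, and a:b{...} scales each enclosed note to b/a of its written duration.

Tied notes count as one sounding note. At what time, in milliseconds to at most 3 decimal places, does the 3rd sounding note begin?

note 3 onset = 2b = 1212.121ms

1. 0.0ms @ 0 + 606.061ms (1)
2. 606.061ms @ 1 + 606.061ms (1)
3. 1212.121ms @ 2 + 242.424ms (2/5)
4. 1454.545ms @ 12/5 + 242.424ms (2/5)
5. 1696.97ms @ 14/5 + 242.424ms (2/5)
6. 1939.394ms @ 16/5 + 242.424ms (2/5)
7. 2181.818ms @ 18/5 + 242.424ms (2/5)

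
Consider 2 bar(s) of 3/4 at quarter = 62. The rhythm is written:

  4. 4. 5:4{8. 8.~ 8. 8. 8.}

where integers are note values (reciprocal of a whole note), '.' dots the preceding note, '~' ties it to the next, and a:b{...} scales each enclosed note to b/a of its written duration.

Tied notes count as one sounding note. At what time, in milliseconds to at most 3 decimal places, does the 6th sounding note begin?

1. 0.0ms @ 0 + 1451.613ms (3/2)
2. 1451.613ms @ 3/2 + 1451.613ms (3/2)
3. 2903.226ms @ 3 + 580.645ms (3/5)
4. 3483.871ms @ 18/5 + 1161.29ms (6/5)
5. 4645.161ms @ 24/5 + 580.645ms (3/5)
6. 5225.806ms @ 27/5 + 580.645ms (3/5)

note 6 onset = 27/5b = 5225.806ms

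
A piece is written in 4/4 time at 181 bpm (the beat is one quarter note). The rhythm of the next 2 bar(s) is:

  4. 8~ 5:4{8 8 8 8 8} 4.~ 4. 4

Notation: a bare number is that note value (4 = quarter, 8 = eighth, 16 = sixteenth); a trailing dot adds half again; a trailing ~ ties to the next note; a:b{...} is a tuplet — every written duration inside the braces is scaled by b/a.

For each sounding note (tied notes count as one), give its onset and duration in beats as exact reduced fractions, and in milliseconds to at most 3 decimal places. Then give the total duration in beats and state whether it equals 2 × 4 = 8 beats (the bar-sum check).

1) 0.0ms=0b +497.238ms=3/2b
2) 497.238ms=3/2b +298.343ms=9/10b
3) 795.58ms=12/5b +132.597ms=2/5b
4) 928.177ms=14/5b +132.597ms=2/5b
5) 1060.773ms=16/5b +132.597ms=2/5b
6) 1193.37ms=18/5b +132.597ms=2/5b
7) 1325.967ms=4b +994.475ms=3b
8) 2320.442ms=7b +331.492ms=1b
Σ=8b of 8 (181bpm 4/4) — PASS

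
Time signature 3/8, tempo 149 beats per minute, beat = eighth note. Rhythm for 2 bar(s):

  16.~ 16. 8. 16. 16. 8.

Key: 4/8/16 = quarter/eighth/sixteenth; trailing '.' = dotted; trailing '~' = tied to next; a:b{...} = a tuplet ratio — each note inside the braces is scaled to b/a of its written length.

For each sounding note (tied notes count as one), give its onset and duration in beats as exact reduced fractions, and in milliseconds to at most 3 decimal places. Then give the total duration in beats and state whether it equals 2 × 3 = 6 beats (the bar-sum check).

1) 0.0ms=0b +604.027ms=3/2b
2) 604.027ms=3/2b +604.027ms=3/2b
3) 1208.054ms=3b +302.013ms=3/4b
4) 1510.067ms=15/4b +302.013ms=3/4b
5) 1812.081ms=9/2b +604.027ms=3/2b
Σ=6b of 6 (149bpm 3/8) — PASS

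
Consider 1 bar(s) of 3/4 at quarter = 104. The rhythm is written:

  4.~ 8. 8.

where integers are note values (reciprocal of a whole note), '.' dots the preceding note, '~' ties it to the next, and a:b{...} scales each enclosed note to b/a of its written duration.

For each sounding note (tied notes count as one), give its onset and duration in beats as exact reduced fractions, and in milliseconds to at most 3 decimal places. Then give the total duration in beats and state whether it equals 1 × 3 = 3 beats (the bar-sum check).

1) 0.0ms=0b +1298.077ms=9/4b
2) 1298.077ms=9/4b +432.692ms=3/4b
Σ=3b of 3 (104bpm 3/4) — PASS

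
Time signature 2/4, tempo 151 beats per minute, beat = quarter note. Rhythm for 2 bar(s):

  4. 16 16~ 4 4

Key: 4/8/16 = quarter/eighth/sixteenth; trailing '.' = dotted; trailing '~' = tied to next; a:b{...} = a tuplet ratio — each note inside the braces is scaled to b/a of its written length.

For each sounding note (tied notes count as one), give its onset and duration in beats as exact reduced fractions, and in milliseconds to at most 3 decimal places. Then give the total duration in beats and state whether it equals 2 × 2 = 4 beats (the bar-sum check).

1) 0.0ms=0b +596.026ms=3/2b
2) 596.026ms=3/2b +99.338ms=1/4b
3) 695.364ms=7/4b +496.689ms=5/4b
4) 1192.053ms=3b +397.351ms=1b
Σ=4b of 4 (151bpm 2/4) — PASS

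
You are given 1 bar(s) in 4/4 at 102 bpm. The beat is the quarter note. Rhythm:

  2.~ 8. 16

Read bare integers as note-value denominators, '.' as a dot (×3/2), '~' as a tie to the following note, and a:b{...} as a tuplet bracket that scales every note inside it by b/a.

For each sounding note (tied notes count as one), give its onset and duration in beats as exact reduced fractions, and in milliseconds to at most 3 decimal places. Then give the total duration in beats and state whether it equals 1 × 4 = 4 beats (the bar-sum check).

1) 0.0ms=0b +2205.882ms=15/4b
2) 2205.882ms=15/4b +147.059ms=1/4b
Σ=4b of 4 (102bpm 4/4) — PASS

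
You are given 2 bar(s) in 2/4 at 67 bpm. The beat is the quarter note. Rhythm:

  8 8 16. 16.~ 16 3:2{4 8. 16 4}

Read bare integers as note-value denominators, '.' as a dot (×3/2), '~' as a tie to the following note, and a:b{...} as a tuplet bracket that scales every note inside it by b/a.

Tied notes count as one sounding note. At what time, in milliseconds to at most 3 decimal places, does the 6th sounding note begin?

note 6 onset = 8/3b = 2388.06ms

1. 0.0ms @ 0 + 447.761ms (1/2)
2. 447.761ms @ 1/2 + 447.761ms (1/2)
3. 895.522ms @ 1 + 335.821ms (3/8)
4. 1231.343ms @ 11/8 + 559.701ms (5/8)
5. 1791.045ms @ 2 + 597.015ms (2/3)
6. 2388.06ms @ 8/3 + 447.761ms (1/2)
7. 2835.821ms @ 19/6 + 149.254ms (1/6)
8. 2985.075ms @ 10/3 + 597.015ms (2/3)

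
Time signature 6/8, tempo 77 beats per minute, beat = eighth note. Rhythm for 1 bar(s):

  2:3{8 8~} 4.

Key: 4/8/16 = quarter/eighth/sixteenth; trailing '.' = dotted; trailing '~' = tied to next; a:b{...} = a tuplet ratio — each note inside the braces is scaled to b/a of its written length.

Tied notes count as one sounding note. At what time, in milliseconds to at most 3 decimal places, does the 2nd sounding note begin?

1. 0.0ms @ 0 + 1168.831ms (3/2)
2. 1168.831ms @ 3/2 + 3506.494ms (9/2)

note 2 onset = 3/2b = 1168.831ms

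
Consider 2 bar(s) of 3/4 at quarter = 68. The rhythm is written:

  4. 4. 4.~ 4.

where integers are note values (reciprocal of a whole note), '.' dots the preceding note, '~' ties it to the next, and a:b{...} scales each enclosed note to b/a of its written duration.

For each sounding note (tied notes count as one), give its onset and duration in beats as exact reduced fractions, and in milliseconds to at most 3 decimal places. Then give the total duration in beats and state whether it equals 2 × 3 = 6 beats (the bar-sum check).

1) 0.0ms=0b +1323.529ms=3/2b
2) 1323.529ms=3/2b +1323.529ms=3/2b
3) 2647.059ms=3b +2647.059ms=3b
Σ=6b of 6 (68bpm 3/4) — PASS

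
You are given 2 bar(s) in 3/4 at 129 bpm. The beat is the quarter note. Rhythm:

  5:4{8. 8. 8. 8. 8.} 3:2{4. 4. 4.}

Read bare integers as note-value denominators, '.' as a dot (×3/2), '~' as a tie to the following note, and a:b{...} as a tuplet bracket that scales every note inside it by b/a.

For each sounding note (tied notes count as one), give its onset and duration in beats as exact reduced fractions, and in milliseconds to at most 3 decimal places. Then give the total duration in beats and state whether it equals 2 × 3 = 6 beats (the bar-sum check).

1) 0.0ms=0b +279.07ms=3/5b
2) 279.07ms=3/5b +279.07ms=3/5b
3) 558.14ms=6/5b +279.07ms=3/5b
4) 837.209ms=9/5b +279.07ms=3/5b
5) 1116.279ms=12/5b +279.07ms=3/5b
6) 1395.349ms=3b +465.116ms=1b
7) 1860.465ms=4b +465.116ms=1b
8) 2325.581ms=5b +465.116ms=1b
Σ=6b of 6 (129bpm 3/4) — PASS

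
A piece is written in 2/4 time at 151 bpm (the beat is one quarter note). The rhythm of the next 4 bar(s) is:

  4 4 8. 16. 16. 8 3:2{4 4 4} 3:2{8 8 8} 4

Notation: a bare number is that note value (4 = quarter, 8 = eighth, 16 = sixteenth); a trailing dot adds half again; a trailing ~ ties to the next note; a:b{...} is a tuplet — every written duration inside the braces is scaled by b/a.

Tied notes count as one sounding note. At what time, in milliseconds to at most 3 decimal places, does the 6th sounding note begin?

1. 0.0ms @ 0 + 397.351ms (1)
2. 397.351ms @ 1 + 397.351ms (1)
3. 794.702ms @ 2 + 298.013ms (3/4)
4. 1092.715ms @ 11/4 + 149.007ms (3/8)
5. 1241.722ms @ 25/8 + 149.007ms (3/8)
6. 1390.728ms @ 7/2 + 198.675ms (1/2)
7. 1589.404ms @ 4 + 264.901ms (2/3)
8. 1854.305ms @ 14/3 + 264.901ms (2/3)
9. 2119.205ms @ 16/3 + 264.901ms (2/3)
10. 2384.106ms @ 6 + 132.45ms (1/3)
11. 2516.556ms @ 19/3 + 132.45ms (1/3)
12. 2649.007ms @ 20/3 + 132.45ms (1/3)
13. 2781.457ms @ 7 + 397.351ms (1)

note 6 onset = 7/2b = 1390.728ms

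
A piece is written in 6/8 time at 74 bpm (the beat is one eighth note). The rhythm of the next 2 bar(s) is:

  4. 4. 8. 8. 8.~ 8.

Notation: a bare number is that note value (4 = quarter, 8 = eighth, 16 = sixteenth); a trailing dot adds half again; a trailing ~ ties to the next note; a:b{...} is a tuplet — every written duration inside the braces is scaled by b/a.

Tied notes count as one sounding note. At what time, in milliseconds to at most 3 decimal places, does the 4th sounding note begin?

note 4 onset = 15/2b = 6081.081ms

1. 0.0ms @ 0 + 2432.432ms (3)
2. 2432.432ms @ 3 + 2432.432ms (3)
3. 4864.865ms @ 6 + 1216.216ms (3/2)
4. 6081.081ms @ 15/2 + 1216.216ms (3/2)
5. 7297.297ms @ 9 + 2432.432ms (3)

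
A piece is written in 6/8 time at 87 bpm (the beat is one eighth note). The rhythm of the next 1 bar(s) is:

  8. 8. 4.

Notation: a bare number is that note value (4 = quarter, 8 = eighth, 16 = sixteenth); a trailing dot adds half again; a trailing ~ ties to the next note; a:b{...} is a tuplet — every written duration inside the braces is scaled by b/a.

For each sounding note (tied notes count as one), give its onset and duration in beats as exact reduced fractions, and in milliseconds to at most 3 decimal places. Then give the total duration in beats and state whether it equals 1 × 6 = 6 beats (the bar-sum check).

1) 0.0ms=0b +1034.483ms=3/2b
2) 1034.483ms=3/2b +1034.483ms=3/2b
3) 2068.966ms=3b +2068.966ms=3b
Σ=6b of 6 (87bpm 6/8) — PASS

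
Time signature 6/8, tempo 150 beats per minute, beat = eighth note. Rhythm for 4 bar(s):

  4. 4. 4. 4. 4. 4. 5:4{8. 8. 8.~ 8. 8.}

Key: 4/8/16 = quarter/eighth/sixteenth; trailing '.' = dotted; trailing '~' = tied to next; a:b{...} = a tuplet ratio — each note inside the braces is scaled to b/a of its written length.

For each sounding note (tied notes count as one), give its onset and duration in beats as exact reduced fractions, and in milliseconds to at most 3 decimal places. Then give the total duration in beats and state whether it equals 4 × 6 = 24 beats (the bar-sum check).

1) 0.0ms=0b +1200.0ms=3b
2) 1200.0ms=3b +1200.0ms=3b
3) 2400.0ms=6b +1200.0ms=3b
4) 3600.0ms=9b +1200.0ms=3b
5) 4800.0ms=12b +1200.0ms=3b
6) 6000.0ms=15b +1200.0ms=3b
7) 7200.0ms=18b +480.0ms=6/5b
8) 7680.0ms=96/5b +480.0ms=6/5b
9) 8160.0ms=102/5b +960.0ms=12/5b
10) 9120.0ms=114/5b +480.0ms=6/5b
Σ=24b of 24 (150bpm 6/8) — PASS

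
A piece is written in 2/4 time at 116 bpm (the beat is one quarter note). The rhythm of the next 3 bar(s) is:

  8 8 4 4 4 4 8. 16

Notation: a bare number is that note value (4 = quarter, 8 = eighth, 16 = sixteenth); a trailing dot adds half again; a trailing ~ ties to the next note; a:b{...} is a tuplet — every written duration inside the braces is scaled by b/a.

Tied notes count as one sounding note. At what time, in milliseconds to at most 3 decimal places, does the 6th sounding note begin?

note 6 onset = 4b = 2068.966ms

1. 0.0ms @ 0 + 258.621ms (1/2)
2. 258.621ms @ 1/2 + 258.621ms (1/2)
3. 517.241ms @ 1 + 517.241ms (1)
4. 1034.483ms @ 2 + 517.241ms (1)
5. 1551.724ms @ 3 + 517.241ms (1)
6. 2068.966ms @ 4 + 517.241ms (1)
7. 2586.207ms @ 5 + 387.931ms (3/4)
8. 2974.138ms @ 23/4 + 129.31ms (1/4)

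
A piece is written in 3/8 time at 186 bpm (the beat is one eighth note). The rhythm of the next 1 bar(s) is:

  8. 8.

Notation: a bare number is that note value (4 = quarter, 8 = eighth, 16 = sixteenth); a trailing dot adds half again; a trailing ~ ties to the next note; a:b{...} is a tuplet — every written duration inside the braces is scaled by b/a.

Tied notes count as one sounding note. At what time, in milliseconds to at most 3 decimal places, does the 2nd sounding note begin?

note 2 onset = 3/2b = 483.871ms

1. 0.0ms @ 0 + 483.871ms (3/2)
2. 483.871ms @ 3/2 + 483.871ms (3/2)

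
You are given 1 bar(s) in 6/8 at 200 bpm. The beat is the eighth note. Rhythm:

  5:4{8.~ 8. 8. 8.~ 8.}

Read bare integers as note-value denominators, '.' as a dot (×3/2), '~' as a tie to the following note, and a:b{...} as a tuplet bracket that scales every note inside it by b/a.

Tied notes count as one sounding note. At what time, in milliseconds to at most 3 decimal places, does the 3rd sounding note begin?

1. 0.0ms @ 0 + 720.0ms (12/5)
2. 720.0ms @ 12/5 + 360.0ms (6/5)
3. 1080.0ms @ 18/5 + 720.0ms (12/5)

note 3 onset = 18/5b = 1080.0ms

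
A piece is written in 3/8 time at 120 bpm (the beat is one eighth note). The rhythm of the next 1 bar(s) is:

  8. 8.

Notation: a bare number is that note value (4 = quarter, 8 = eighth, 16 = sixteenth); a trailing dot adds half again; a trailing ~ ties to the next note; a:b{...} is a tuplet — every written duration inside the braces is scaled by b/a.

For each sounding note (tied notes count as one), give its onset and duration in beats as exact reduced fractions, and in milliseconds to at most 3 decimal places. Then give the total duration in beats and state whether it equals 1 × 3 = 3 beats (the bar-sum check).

1) 0.0ms=0b +750.0ms=3/2b
2) 750.0ms=3/2b +750.0ms=3/2b
Σ=3b of 3 (120bpm 3/8) — PASS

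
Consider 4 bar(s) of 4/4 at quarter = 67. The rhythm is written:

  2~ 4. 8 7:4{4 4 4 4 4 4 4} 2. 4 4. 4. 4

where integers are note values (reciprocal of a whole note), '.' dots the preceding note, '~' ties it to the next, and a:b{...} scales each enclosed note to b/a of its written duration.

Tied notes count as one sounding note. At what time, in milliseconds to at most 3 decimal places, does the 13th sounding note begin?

note 13 onset = 27/2b = 12089.552ms

1. 0.0ms @ 0 + 3134.328ms (7/2)
2. 3134.328ms @ 7/2 + 447.761ms (1/2)
3. 3582.09ms @ 4 + 511.727ms (4/7)
4. 4093.817ms @ 32/7 + 511.727ms (4/7)
5. 4605.544ms @ 36/7 + 511.727ms (4/7)
6. 5117.271ms @ 40/7 + 511.727ms (4/7)
7. 5628.998ms @ 44/7 + 511.727ms (4/7)
8. 6140.725ms @ 48/7 + 511.727ms (4/7)
9. 6652.452ms @ 52/7 + 511.727ms (4/7)
10. 7164.179ms @ 8 + 2686.567ms (3)
11. 9850.746ms @ 11 + 895.522ms (1)
12. 10746.269ms @ 12 + 1343.284ms (3/2)
13. 12089.552ms @ 27/2 + 1343.284ms (3/2)
14. 13432.836ms @ 15 + 895.522ms (1)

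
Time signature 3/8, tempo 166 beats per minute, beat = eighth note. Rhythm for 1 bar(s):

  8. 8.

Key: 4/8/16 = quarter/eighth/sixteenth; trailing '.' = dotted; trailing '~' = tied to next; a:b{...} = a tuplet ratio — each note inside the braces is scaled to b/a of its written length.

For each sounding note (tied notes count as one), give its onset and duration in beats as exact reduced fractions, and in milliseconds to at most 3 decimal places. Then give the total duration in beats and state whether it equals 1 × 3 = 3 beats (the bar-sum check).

1) 0.0ms=0b +542.169ms=3/2b
2) 542.169ms=3/2b +542.169ms=3/2b
Σ=3b of 3 (166bpm 3/8) — PASS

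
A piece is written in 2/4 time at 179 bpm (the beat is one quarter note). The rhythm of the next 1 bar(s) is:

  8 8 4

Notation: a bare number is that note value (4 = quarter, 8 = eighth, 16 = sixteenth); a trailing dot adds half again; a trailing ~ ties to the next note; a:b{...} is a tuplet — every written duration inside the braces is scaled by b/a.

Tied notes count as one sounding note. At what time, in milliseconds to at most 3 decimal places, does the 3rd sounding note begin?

note 3 onset = 1b = 335.196ms

1. 0.0ms @ 0 + 167.598ms (1/2)
2. 167.598ms @ 1/2 + 167.598ms (1/2)
3. 335.196ms @ 1 + 335.196ms (1)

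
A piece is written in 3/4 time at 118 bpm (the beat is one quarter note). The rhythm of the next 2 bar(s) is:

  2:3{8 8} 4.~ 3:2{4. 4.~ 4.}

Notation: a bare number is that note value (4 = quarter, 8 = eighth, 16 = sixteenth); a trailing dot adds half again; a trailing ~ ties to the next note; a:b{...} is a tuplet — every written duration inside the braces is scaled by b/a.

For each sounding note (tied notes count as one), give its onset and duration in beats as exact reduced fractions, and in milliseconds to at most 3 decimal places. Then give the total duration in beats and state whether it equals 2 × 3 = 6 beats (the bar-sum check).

1) 0.0ms=0b +381.356ms=3/4b
2) 381.356ms=3/4b +381.356ms=3/4b
3) 762.712ms=3/2b +1271.186ms=5/2b
4) 2033.898ms=4b +1016.949ms=2b
Σ=6b of 6 (118bpm 3/4) — PASS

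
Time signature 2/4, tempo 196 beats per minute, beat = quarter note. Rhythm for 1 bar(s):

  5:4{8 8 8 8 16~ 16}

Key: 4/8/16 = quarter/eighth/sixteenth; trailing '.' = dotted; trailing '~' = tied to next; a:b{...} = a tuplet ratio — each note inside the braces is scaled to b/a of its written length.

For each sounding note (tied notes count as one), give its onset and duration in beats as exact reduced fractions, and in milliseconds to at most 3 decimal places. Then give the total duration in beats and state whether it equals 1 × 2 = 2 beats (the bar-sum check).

1) 0.0ms=0b +122.449ms=2/5b
2) 122.449ms=2/5b +122.449ms=2/5b
3) 244.898ms=4/5b +122.449ms=2/5b
4) 367.347ms=6/5b +122.449ms=2/5b
5) 489.796ms=8/5b +122.449ms=2/5b
Σ=2b of 2 (196bpm 2/4) — PASS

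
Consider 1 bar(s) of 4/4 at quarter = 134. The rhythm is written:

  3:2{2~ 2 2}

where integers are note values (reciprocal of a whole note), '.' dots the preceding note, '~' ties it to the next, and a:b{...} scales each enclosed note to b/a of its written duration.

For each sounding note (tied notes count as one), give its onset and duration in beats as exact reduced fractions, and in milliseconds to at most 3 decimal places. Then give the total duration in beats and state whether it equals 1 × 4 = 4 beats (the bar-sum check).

1) 0.0ms=0b +1194.03ms=8/3b
2) 1194.03ms=8/3b +597.015ms=4/3b
Σ=4b of 4 (134bpm 4/4) — PASS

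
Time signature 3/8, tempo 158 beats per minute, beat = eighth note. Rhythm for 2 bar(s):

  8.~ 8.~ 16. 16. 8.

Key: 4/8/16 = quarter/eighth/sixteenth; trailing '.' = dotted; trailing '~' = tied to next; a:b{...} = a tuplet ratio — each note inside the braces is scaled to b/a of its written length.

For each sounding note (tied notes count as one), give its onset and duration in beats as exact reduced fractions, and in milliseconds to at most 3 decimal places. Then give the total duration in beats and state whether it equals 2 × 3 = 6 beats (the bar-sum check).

1) 0.0ms=0b +1424.051ms=15/4b
2) 1424.051ms=15/4b +284.81ms=3/4b
3) 1708.861ms=9/2b +569.62ms=3/2b
Σ=6b of 6 (158bpm 3/8) — PASS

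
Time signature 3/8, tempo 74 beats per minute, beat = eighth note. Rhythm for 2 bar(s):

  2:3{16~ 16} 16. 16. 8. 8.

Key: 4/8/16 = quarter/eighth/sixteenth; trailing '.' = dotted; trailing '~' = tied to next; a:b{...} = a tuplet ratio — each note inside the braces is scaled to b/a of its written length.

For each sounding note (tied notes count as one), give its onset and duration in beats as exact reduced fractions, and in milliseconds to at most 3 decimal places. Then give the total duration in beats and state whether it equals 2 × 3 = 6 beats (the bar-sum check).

1) 0.0ms=0b +1216.216ms=3/2b
2) 1216.216ms=3/2b +608.108ms=3/4b
3) 1824.324ms=9/4b +608.108ms=3/4b
4) 2432.432ms=3b +1216.216ms=3/2b
5) 3648.649ms=9/2b +1216.216ms=3/2b
Σ=6b of 6 (74bpm 3/8) — PASS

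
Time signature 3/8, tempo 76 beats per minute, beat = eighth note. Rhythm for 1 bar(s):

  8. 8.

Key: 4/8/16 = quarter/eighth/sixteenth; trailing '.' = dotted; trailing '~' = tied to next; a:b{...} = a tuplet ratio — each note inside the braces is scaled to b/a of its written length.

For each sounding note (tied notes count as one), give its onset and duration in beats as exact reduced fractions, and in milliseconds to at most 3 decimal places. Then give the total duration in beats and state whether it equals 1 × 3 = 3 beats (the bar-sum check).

1) 0.0ms=0b +1184.211ms=3/2b
2) 1184.211ms=3/2b +1184.211ms=3/2b
Σ=3b of 3 (76bpm 3/8) — PASS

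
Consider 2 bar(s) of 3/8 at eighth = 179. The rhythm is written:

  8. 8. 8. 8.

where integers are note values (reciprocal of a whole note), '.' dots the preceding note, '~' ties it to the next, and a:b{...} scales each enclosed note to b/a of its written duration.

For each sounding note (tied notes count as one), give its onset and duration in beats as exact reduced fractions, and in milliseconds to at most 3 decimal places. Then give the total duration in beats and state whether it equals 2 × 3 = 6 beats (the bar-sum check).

1) 0.0ms=0b +502.793ms=3/2b
2) 502.793ms=3/2b +502.793ms=3/2b
3) 1005.587ms=3b +502.793ms=3/2b
4) 1508.38ms=9/2b +502.793ms=3/2b
Σ=6b of 6 (179bpm 3/8) — PASS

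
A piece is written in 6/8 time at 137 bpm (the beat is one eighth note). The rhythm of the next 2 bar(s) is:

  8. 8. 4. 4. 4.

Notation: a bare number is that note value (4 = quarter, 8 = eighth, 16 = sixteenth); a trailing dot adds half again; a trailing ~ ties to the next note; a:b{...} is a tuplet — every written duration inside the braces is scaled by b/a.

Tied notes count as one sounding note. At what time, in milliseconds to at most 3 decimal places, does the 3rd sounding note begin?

note 3 onset = 3b = 1313.869ms

1. 0.0ms @ 0 + 656.934ms (3/2)
2. 656.934ms @ 3/2 + 656.934ms (3/2)
3. 1313.869ms @ 3 + 1313.869ms (3)
4. 2627.737ms @ 6 + 1313.869ms (3)
5. 3941.606ms @ 9 + 1313.869ms (3)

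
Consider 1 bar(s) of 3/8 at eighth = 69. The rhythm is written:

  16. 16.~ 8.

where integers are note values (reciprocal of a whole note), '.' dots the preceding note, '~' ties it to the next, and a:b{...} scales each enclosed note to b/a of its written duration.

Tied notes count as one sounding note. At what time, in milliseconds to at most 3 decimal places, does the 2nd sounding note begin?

note 2 onset = 3/4b = 652.174ms

1. 0.0ms @ 0 + 652.174ms (3/4)
2. 652.174ms @ 3/4 + 1956.522ms (9/4)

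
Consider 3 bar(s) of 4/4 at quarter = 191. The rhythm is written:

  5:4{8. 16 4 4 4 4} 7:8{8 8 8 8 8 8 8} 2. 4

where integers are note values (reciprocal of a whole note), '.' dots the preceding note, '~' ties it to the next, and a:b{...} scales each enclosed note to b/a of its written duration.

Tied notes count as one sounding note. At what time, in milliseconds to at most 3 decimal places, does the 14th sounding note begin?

1. 0.0ms @ 0 + 188.482ms (3/5)
2. 188.482ms @ 3/5 + 62.827ms (1/5)
3. 251.309ms @ 4/5 + 251.309ms (4/5)
4. 502.618ms @ 8/5 + 251.309ms (4/5)
5. 753.927ms @ 12/5 + 251.309ms (4/5)
6. 1005.236ms @ 16/5 + 251.309ms (4/5)
7. 1256.545ms @ 4 + 179.506ms (4/7)
8. 1436.051ms @ 32/7 + 179.506ms (4/7)
9. 1615.557ms @ 36/7 + 179.506ms (4/7)
10. 1795.064ms @ 40/7 + 179.506ms (4/7)
11. 1974.57ms @ 44/7 + 179.506ms (4/7)
12. 2154.076ms @ 48/7 + 179.506ms (4/7)
13. 2333.583ms @ 52/7 + 179.506ms (4/7)
14. 2513.089ms @ 8 + 942.408ms (3)
15. 3455.497ms @ 11 + 314.136ms (1)

note 14 onset = 8b = 2513.089ms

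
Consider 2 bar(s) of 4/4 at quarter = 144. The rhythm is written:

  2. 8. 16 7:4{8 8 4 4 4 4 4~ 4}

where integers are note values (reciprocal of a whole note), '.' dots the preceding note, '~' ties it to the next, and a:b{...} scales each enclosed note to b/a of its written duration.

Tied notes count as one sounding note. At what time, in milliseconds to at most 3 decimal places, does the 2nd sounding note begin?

note 2 onset = 3b = 1250.0ms

1. 0.0ms @ 0 + 1250.0ms (3)
2. 1250.0ms @ 3 + 312.5ms (3/4)
3. 1562.5ms @ 15/4 + 104.167ms (1/4)
4. 1666.667ms @ 4 + 119.048ms (2/7)
5. 1785.714ms @ 30/7 + 119.048ms (2/7)
6. 1904.762ms @ 32/7 + 238.095ms (4/7)
7. 2142.857ms @ 36/7 + 238.095ms (4/7)
8. 2380.952ms @ 40/7 + 238.095ms (4/7)
9. 2619.048ms @ 44/7 + 238.095ms (4/7)
10. 2857.143ms @ 48/7 + 476.19ms (8/7)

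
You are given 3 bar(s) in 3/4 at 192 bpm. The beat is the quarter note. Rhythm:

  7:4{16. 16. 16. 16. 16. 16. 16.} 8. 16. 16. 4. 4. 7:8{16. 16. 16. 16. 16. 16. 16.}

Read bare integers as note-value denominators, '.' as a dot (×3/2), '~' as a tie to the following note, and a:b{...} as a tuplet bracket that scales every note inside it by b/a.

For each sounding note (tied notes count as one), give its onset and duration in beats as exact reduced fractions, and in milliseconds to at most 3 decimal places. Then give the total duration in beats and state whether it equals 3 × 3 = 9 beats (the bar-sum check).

1) 0.0ms=0b +66.964ms=3/14b
2) 66.964ms=3/14b +66.964ms=3/14b
3) 133.929ms=3/7b +66.964ms=3/14b
4) 200.893ms=9/14b +66.964ms=3/14b
5) 267.857ms=6/7b +66.964ms=3/14b
6) 334.821ms=15/14b +66.964ms=3/14b
7) 401.786ms=9/7b +66.964ms=3/14b
8) 468.75ms=3/2b +234.375ms=3/4b
9) 703.125ms=9/4b +117.188ms=3/8b
10) 820.312ms=21/8b +117.188ms=3/8b
11) 937.5ms=3b +468.75ms=3/2b
12) 1406.25ms=9/2b +468.75ms=3/2b
13) 1875.0ms=6b +133.929ms=3/7b
14) 2008.929ms=45/7b +133.929ms=3/7b
15) 2142.857ms=48/7b +133.929ms=3/7b
16) 2276.786ms=51/7b +133.929ms=3/7b
17) 2410.714ms=54/7b +133.929ms=3/7b
18) 2544.643ms=57/7b +133.929ms=3/7b
19) 2678.571ms=60/7b +133.929ms=3/7b
Σ=9b of 9 (192bpm 3/4) — PASS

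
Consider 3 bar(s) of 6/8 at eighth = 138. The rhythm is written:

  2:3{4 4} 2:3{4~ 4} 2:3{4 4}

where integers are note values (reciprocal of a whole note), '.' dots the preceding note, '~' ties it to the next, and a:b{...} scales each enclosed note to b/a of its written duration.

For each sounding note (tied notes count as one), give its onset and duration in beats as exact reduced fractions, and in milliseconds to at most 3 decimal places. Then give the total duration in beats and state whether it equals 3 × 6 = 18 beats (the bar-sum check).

1) 0.0ms=0b +1304.348ms=3b
2) 1304.348ms=3b +1304.348ms=3b
3) 2608.696ms=6b +2608.696ms=6b
4) 5217.391ms=12b +1304.348ms=3b
5) 6521.739ms=15b +1304.348ms=3b
Σ=18b of 18 (138bpm 6/8) — PASS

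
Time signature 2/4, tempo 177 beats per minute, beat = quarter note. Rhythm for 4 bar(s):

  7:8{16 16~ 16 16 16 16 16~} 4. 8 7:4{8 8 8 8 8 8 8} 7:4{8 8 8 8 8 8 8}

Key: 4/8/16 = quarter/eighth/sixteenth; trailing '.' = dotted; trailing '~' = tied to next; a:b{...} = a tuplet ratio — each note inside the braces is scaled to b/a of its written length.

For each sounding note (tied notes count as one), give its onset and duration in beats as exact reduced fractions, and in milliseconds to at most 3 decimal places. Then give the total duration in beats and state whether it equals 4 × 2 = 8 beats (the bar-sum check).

1) 0.0ms=0b +96.852ms=2/7b
2) 96.852ms=2/7b +193.705ms=4/7b
3) 290.557ms=6/7b +96.852ms=2/7b
4) 387.409ms=8/7b +96.852ms=2/7b
5) 484.262ms=10/7b +96.852ms=2/7b
6) 581.114ms=12/7b +605.327ms=25/14b
7) 1186.441ms=7/2b +169.492ms=1/2b
8) 1355.932ms=4b +96.852ms=2/7b
9) 1452.785ms=30/7b +96.852ms=2/7b
10) 1549.637ms=32/7b +96.852ms=2/7b
11) 1646.489ms=34/7b +96.852ms=2/7b
12) 1743.341ms=36/7b +96.852ms=2/7b
13) 1840.194ms=38/7b +96.852ms=2/7b
14) 1937.046ms=40/7b +96.852ms=2/7b
15) 2033.898ms=6b +96.852ms=2/7b
16) 2130.751ms=44/7b +96.852ms=2/7b
17) 2227.603ms=46/7b +96.852ms=2/7b
18) 2324.455ms=48/7b +96.852ms=2/7b
19) 2421.308ms=50/7b +96.852ms=2/7b
20) 2518.16ms=52/7b +96.852ms=2/7b
21) 2615.012ms=54/7b +96.852ms=2/7b
Σ=8b of 8 (177bpm 2/4) — PASS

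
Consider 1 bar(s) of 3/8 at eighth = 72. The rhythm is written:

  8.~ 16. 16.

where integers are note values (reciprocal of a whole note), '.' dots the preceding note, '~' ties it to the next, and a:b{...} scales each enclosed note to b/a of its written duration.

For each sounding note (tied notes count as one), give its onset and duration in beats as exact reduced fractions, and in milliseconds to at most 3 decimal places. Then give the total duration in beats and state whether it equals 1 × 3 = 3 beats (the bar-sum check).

1) 0.0ms=0b +1875.0ms=9/4b
2) 1875.0ms=9/4b +625.0ms=3/4b
Σ=3b of 3 (72bpm 3/8) — PASS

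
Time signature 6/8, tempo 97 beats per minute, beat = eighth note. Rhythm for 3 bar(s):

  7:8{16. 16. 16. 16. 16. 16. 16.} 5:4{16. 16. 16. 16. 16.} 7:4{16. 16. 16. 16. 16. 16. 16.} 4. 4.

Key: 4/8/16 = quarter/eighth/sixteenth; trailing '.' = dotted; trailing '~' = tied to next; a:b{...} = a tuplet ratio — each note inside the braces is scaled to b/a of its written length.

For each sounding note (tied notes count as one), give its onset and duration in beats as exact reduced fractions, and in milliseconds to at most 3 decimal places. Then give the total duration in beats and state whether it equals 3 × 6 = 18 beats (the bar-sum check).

1) 0.0ms=0b +530.191ms=6/7b
2) 530.191ms=6/7b +530.191ms=6/7b
3) 1060.383ms=12/7b +530.191ms=6/7b
4) 1590.574ms=18/7b +530.191ms=6/7b
5) 2120.766ms=24/7b +530.191ms=6/7b
6) 2650.957ms=30/7b +530.191ms=6/7b
7) 3181.149ms=36/7b +530.191ms=6/7b
8) 3711.34ms=6b +371.134ms=3/5b
9) 4082.474ms=33/5b +371.134ms=3/5b
10) 4453.608ms=36/5b +371.134ms=3/5b
11) 4824.742ms=39/5b +371.134ms=3/5b
12) 5195.876ms=42/5b +371.134ms=3/5b
13) 5567.01ms=9b +265.096ms=3/7b
14) 5832.106ms=66/7b +265.096ms=3/7b
15) 6097.202ms=69/7b +265.096ms=3/7b
16) 6362.297ms=72/7b +265.096ms=3/7b
17) 6627.393ms=75/7b +265.096ms=3/7b
18) 6892.489ms=78/7b +265.096ms=3/7b
19) 7157.585ms=81/7b +265.096ms=3/7b
20) 7422.68ms=12b +1855.67ms=3b
21) 9278.351ms=15b +1855.67ms=3b
Σ=18b of 18 (97bpm 6/8) — PASS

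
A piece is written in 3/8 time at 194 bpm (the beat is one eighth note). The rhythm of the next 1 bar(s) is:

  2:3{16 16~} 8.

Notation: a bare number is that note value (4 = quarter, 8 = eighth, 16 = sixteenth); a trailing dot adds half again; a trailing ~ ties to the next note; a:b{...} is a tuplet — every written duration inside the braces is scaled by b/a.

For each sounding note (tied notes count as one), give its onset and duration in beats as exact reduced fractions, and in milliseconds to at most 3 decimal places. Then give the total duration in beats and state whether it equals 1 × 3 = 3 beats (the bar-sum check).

1) 0.0ms=0b +231.959ms=3/4b
2) 231.959ms=3/4b +695.876ms=9/4b
Σ=3b of 3 (194bpm 3/8) — PASS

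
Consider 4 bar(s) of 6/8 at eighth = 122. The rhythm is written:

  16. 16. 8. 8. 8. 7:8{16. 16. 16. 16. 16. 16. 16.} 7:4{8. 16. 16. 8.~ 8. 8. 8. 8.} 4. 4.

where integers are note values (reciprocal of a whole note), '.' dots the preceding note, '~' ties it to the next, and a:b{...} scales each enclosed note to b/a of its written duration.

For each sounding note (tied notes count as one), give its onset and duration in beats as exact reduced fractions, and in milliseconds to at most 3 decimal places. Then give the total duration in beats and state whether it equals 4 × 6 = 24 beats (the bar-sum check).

1) 0.0ms=0b +368.852ms=3/4b
2) 368.852ms=3/4b +368.852ms=3/4b
3) 737.705ms=3/2b +737.705ms=3/2b
4) 1475.41ms=3b +737.705ms=3/2b
5) 2213.115ms=9/2b +737.705ms=3/2b
6) 2950.82ms=6b +421.546ms=6/7b
7) 3372.365ms=48/7b +421.546ms=6/7b
8) 3793.911ms=54/7b +421.546ms=6/7b
9) 4215.457ms=60/7b +421.546ms=6/7b
10) 4637.002ms=66/7b +421.546ms=6/7b
11) 5058.548ms=72/7b +421.546ms=6/7b
12) 5480.094ms=78/7b +421.546ms=6/7b
13) 5901.639ms=12b +421.546ms=6/7b
14) 6323.185ms=90/7b +210.773ms=3/7b
15) 6533.958ms=93/7b +210.773ms=3/7b
16) 6744.731ms=96/7b +843.091ms=12/7b
17) 7587.822ms=108/7b +421.546ms=6/7b
18) 8009.368ms=114/7b +421.546ms=6/7b
19) 8430.913ms=120/7b +421.546ms=6/7b
20) 8852.459ms=18b +1475.41ms=3b
21) 10327.869ms=21b +1475.41ms=3b
Σ=24b of 24 (122bpm 6/8) — PASS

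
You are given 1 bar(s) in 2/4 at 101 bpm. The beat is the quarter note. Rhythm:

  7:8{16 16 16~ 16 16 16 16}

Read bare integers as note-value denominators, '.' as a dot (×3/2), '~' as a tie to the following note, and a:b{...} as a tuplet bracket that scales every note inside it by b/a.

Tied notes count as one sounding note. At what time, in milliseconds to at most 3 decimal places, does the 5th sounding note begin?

note 5 onset = 10/7b = 848.656ms

1. 0.0ms @ 0 + 169.731ms (2/7)
2. 169.731ms @ 2/7 + 169.731ms (2/7)
3. 339.463ms @ 4/7 + 339.463ms (4/7)
4. 678.925ms @ 8/7 + 169.731ms (2/7)
5. 848.656ms @ 10/7 + 169.731ms (2/7)
6. 1018.388ms @ 12/7 + 169.731ms (2/7)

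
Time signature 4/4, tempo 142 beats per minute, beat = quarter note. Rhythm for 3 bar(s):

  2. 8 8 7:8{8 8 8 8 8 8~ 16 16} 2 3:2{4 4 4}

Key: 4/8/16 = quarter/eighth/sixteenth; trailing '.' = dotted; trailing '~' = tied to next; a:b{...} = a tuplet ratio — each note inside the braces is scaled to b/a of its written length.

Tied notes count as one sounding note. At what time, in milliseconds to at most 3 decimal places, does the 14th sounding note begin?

1. 0.0ms @ 0 + 1267.606ms (3)
2. 1267.606ms @ 3 + 211.268ms (1/2)
3. 1478.873ms @ 7/2 + 211.268ms (1/2)
4. 1690.141ms @ 4 + 241.449ms (4/7)
5. 1931.59ms @ 32/7 + 241.449ms (4/7)
6. 2173.038ms @ 36/7 + 241.449ms (4/7)
7. 2414.487ms @ 40/7 + 241.449ms (4/7)
8. 2655.936ms @ 44/7 + 241.449ms (4/7)
9. 2897.384ms @ 48/7 + 362.173ms (6/7)
10. 3259.557ms @ 54/7 + 120.724ms (2/7)
11. 3380.282ms @ 8 + 845.07ms (2)
12. 4225.352ms @ 10 + 281.69ms (2/3)
13. 4507.042ms @ 32/3 + 281.69ms (2/3)
14. 4788.732ms @ 34/3 + 281.69ms (2/3)

note 14 onset = 34/3b = 4788.732ms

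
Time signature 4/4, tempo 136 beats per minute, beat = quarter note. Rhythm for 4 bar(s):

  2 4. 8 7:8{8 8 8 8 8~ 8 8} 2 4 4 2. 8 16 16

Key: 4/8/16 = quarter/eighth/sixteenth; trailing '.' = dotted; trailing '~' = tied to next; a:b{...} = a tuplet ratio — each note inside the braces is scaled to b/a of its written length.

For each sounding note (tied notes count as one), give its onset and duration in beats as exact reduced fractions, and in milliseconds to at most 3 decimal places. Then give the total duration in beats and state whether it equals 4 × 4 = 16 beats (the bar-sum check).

1) 0.0ms=0b +882.353ms=2b
2) 882.353ms=2b +661.765ms=3/2b
3) 1544.118ms=7/2b +220.588ms=1/2b
4) 1764.706ms=4b +252.101ms=4/7b
5) 2016.807ms=32/7b +252.101ms=4/7b
6) 2268.908ms=36/7b +252.101ms=4/7b
7) 2521.008ms=40/7b +252.101ms=4/7b
8) 2773.109ms=44/7b +504.202ms=8/7b
9) 3277.311ms=52/7b +252.101ms=4/7b
10) 3529.412ms=8b +882.353ms=2b
11) 4411.765ms=10b +441.176ms=1b
12) 4852.941ms=11b +441.176ms=1b
13) 5294.118ms=12b +1323.529ms=3b
14) 6617.647ms=15b +220.588ms=1/2b
15) 6838.235ms=31/2b +110.294ms=1/4b
16) 6948.529ms=63/4b +110.294ms=1/4b
Σ=16b of 16 (136bpm 4/4) — PASS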